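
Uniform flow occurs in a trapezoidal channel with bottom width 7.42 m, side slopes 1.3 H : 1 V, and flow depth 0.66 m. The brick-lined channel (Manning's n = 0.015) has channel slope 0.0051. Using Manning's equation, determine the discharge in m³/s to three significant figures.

17.9 m³/s

A = (b + z·y)·y = (7.42 + 1.3×0.66)×0.66 = 5.463 m²
P = b + 2y√(1+z²) = 7.42 + 2×0.66×√(1+1.3²) = 9.585 m
R = A/P = 5.463/9.585 = 0.5700 m
Q = (1/n)·A·R^(2/3)·S^(1/2) = (1/0.015) × 5.463 × 0.5700^(2/3) × 0.0051^(1/2) = 17.88 m³/s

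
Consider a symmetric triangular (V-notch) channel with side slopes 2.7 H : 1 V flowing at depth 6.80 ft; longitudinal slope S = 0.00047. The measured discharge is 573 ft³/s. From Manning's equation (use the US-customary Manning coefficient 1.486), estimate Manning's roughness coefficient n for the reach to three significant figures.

0.0152

A = z·y² = 2.7×6.80² = 124.8 ft²
P = 2y√(1+z²) = 2×6.80×√(1+2.7²) = 39.16 ft
R = A/P = 124.8/39.16 = 3.188 ft
n = (1.486/Q)·A·R^(2/3)·S^(1/2) = (1.486/573) × 124.8 × 2.166 × 0.02168 = 0.01521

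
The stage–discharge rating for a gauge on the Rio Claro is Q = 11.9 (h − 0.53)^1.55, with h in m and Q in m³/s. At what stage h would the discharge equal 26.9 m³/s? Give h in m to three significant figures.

2.22 m

h − h₀ = (Q/C)^(1/b) = (26.9/11.9)^(1/1.55) = 1.692 m
h = 0.53 + 1.692 = 2.222 m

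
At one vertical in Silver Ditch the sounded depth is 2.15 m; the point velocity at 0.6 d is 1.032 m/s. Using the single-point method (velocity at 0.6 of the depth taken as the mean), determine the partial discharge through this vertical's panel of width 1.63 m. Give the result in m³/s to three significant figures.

3.62 m³/s

v̄ = v₀.₆ = 1.032 m/s
q = v̄ × d × w = 1.032 × 2.15 × 1.63 = 3.617 m³/s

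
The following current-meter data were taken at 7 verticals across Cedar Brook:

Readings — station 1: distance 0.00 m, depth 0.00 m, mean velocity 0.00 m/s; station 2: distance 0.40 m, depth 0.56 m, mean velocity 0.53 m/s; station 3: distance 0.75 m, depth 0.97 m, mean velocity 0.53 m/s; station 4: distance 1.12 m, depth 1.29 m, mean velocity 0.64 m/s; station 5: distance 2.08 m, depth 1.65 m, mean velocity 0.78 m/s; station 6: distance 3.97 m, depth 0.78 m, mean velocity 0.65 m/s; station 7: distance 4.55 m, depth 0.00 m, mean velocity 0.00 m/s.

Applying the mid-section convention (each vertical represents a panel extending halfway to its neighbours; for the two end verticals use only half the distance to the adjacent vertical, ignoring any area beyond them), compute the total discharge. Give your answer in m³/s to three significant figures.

w_2 = (0.75 − 0.00)/2 = 0.375 m; q_2 = 0.53 × 0.56 × 0.375 = 0.1113 m³/s
w_3 = (1.12 − 0.40)/2 = 0.36 m; q_3 = 0.53 × 0.97 × 0.36 = 0.1851 m³/s
w_4 = (2.08 − 0.75)/2 = 0.665 m; q_4 = 0.64 × 1.29 × 0.665 = 0.5490 m³/s
w_5 = (3.97 − 1.12)/2 = 1.425 m; q_5 = 0.78 × 1.65 × 1.425 = 1.834 m³/s
w_6 = (4.55 − 2.08)/2 = 1.235 m; q_6 = 0.65 × 0.78 × 1.235 = 0.6261 m³/s
Stations 1, 7 contribute zero (depth or velocity is 0).
Q = Σ qᵢ = 3.306 m³/s

3.31 m³/s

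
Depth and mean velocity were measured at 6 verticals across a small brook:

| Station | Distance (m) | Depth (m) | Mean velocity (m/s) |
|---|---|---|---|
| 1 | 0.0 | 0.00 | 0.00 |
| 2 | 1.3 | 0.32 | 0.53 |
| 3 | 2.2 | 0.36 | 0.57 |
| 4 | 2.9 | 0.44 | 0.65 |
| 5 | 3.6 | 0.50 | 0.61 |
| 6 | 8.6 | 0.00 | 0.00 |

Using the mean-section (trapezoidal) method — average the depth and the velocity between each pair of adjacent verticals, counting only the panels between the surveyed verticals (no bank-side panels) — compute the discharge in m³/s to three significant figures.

0.983 m³/s

Panel 1-2: Δb = 1.3 m, d̄ = (0.00+0.32)/2 = 0.16, v̄ = (0.00+0.53)/2 = 0.265 → q = 1.3×0.16×0.265 = 0.05512 m³/s
Panel 2-3: Δb = 0.9 m, d̄ = (0.32+0.36)/2 = 0.34, v̄ = (0.53+0.57)/2 = 0.55 → q = 0.9×0.34×0.55 = 0.1683 m³/s
Panel 3-4: Δb = 0.7 m, d̄ = (0.36+0.44)/2 = 0.4, v̄ = (0.57+0.65)/2 = 0.61 → q = 0.7×0.4×0.61 = 0.1708 m³/s
Panel 4-5: Δb = 0.7 m, d̄ = (0.44+0.50)/2 = 0.47, v̄ = (0.65+0.61)/2 = 0.63 → q = 0.7×0.47×0.63 = 0.2073 m³/s
Panel 5-6: Δb = 5 m, d̄ = (0.50+0.00)/2 = 0.25, v̄ = (0.61+0.00)/2 = 0.305 → q = 5×0.25×0.305 = 0.3813 m³/s
Q = Σ q = 0.9827 m³/s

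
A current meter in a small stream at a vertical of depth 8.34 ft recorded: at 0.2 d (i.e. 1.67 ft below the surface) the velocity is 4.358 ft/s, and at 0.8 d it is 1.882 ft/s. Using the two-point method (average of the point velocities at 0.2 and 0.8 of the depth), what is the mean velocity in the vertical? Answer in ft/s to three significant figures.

v̄ = (4.358 + 1.882) / 2 = 3.120 ft/s

3.12 ft/s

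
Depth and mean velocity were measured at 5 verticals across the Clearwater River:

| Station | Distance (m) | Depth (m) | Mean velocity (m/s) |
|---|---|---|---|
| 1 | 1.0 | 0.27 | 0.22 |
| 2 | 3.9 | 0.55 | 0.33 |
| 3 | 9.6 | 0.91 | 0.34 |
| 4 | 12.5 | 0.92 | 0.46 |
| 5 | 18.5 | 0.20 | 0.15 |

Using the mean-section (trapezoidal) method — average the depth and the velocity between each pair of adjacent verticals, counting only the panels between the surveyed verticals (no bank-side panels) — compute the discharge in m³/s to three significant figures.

3.81 m³/s

Panel 1-2: Δb = 2.9 m, d̄ = (0.27+0.55)/2 = 0.41, v̄ = (0.22+0.33)/2 = 0.275 → q = 2.9×0.41×0.275 = 0.3270 m³/s
Panel 2-3: Δb = 5.7 m, d̄ = (0.55+0.91)/2 = 0.73, v̄ = (0.33+0.34)/2 = 0.335 → q = 5.7×0.73×0.335 = 1.394 m³/s
Panel 3-4: Δb = 2.9 m, d̄ = (0.91+0.92)/2 = 0.915, v̄ = (0.34+0.46)/2 = 0.4 → q = 2.9×0.915×0.4 = 1.061 m³/s
Panel 4-5: Δb = 6 m, d̄ = (0.92+0.20)/2 = 0.56, v̄ = (0.46+0.15)/2 = 0.305 → q = 6×0.56×0.305 = 1.025 m³/s
Q = Σ q = 3.807 m³/s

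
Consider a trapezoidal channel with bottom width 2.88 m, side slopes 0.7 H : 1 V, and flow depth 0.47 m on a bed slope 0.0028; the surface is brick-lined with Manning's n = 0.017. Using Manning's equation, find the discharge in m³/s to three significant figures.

A = (b + z·y)·y = (2.88 + 0.7×0.47)×0.47 = 1.508 m²
P = b + 2y√(1+z²) = 2.88 + 2×0.47×√(1+0.7²) = 4.027 m
R = A/P = 1.508/4.027 = 0.3745 m
Q = (1/n)·A·R^(2/3)·S^(1/2) = (1/0.017) × 1.508 × 0.3745^(2/3) × 0.0028^(1/2) = 2.439 m³/s

2.44 m³/s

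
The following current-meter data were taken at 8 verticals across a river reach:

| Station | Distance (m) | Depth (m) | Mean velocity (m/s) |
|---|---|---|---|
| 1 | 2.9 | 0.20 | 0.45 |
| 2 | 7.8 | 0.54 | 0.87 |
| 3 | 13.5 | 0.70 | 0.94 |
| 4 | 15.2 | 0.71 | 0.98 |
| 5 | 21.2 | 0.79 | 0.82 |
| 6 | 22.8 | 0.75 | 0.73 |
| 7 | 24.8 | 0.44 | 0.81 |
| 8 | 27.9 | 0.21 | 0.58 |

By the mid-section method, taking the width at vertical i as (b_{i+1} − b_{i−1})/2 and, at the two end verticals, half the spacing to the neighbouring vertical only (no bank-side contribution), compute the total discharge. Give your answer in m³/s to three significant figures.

12.4 m³/s

w_1 = (7.8 − 2.9)/2 = 2.45 m; q_1 = 0.45 × 0.20 × 2.45 = 0.2205 m³/s
w_2 = (13.5 − 2.9)/2 = 5.3 m; q_2 = 0.87 × 0.54 × 5.3 = 2.490 m³/s
w_3 = (15.2 − 7.8)/2 = 3.7 m; q_3 = 0.94 × 0.70 × 3.7 = 2.435 m³/s
w_4 = (21.2 − 13.5)/2 = 3.85 m; q_4 = 0.98 × 0.71 × 3.85 = 2.679 m³/s
w_5 = (22.8 − 15.2)/2 = 3.8 m; q_5 = 0.82 × 0.79 × 3.8 = 2.462 m³/s
w_6 = (24.8 − 21.2)/2 = 1.8 m; q_6 = 0.73 × 0.75 × 1.8 = 0.9855 m³/s
w_7 = (27.9 − 22.8)/2 = 2.55 m; q_7 = 0.81 × 0.44 × 2.55 = 0.9088 m³/s
w_8 = (27.9 − 24.8)/2 = 1.55 m; q_8 = 0.58 × 0.21 × 1.55 = 0.1888 m³/s
Q = Σ qᵢ = 12.37 m³/s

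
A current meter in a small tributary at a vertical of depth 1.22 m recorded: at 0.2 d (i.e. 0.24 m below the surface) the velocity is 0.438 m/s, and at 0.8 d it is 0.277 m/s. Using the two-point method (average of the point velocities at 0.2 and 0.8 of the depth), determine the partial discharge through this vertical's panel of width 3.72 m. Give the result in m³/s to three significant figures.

v̄ = (0.438 + 0.277) / 2 = 0.3575 m/s
q = v̄ × d × w = 0.3575 × 1.22 × 3.72 = 1.622 m³/s

1.62 m³/s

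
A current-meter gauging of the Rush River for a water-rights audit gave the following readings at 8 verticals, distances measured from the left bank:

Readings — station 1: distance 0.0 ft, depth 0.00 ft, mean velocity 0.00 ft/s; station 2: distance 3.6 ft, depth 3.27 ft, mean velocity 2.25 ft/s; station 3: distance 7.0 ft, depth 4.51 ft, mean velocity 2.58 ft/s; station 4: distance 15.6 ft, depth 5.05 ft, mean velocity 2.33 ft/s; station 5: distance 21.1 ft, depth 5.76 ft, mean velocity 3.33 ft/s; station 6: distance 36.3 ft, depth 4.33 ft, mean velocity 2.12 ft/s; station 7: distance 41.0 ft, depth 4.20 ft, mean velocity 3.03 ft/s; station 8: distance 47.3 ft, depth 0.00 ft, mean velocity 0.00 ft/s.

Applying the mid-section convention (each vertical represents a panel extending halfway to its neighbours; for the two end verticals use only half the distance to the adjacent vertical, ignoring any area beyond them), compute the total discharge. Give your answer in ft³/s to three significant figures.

w_2 = (7.0 − 0.0)/2 = 3.5 ft; q_2 = 2.25 × 3.27 × 3.5 = 25.75 ft³/s
w_3 = (15.6 − 3.6)/2 = 6 ft; q_3 = 2.58 × 4.51 × 6 = 69.81 ft³/s
w_4 = (21.1 − 7.0)/2 = 7.05 ft; q_4 = 2.33 × 5.05 × 7.05 = 82.95 ft³/s
w_5 = (36.3 − 15.6)/2 = 10.35 ft; q_5 = 3.33 × 5.76 × 10.35 = 198.5 ft³/s
w_6 = (41.0 − 21.1)/2 = 9.95 ft; q_6 = 2.12 × 4.33 × 9.95 = 91.34 ft³/s
w_7 = (47.3 − 36.3)/2 = 5.5 ft; q_7 = 3.03 × 4.20 × 5.5 = 69.99 ft³/s
Stations 1, 8 contribute zero (depth or velocity is 0).
Q = Σ qᵢ = 538.4 ft³/s

538 ft³/s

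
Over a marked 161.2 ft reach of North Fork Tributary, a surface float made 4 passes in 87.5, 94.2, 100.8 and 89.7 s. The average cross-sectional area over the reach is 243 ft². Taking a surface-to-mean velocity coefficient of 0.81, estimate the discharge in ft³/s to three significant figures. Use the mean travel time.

341 ft³/s

t̄ = (87.5 + 94.2 + 100.8 + 89.7) / 4 = 93.05 s
v_surface = L / t̄ = 161.2 / 93.05 = 1.732 ft/s
v_mean = 0.81 × 1.732 = 1.403 ft/s
Q = A × v_mean = 243 × 1.403 = 341.0 ft³/s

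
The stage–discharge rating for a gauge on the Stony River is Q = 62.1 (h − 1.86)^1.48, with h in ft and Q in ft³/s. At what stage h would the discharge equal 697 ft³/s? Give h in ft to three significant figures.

6.98 ft

h − h₀ = (Q/C)^(1/b) = (697/62.1)^(1/1.48) = 5.123 ft
h = 1.86 + 5.123 = 6.983 ft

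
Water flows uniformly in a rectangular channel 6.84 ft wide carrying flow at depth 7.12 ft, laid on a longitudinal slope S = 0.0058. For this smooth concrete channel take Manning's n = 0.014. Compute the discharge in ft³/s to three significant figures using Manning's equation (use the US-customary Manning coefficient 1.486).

A = b·y = 6.84 × 7.12 = 48.70 ft²
P = b + 2y = 6.84 + 2×7.12 = 21.08 ft
R = A/P = 48.70/21.08 = 2.310 ft
Q = (1.486/n)·A·R^(2/3)·S^(1/2) = (1.486/0.014) × 48.70 × 2.310^(2/3) × 0.0058^(1/2) = 688.0 ft³/s

688 ft³/s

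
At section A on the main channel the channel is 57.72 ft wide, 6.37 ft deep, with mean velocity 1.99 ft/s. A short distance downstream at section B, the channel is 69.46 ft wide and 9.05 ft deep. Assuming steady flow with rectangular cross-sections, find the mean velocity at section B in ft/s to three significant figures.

Q = A₁V₁ = (57.72×6.37) × 1.99 = 731.7 ft³/s
A₂ = 69.46 × 9.05 = 628.6 ft²
V₂ = Q/A₂ = 731.7/628.6 = 1.164 ft/s

1.16 ft/s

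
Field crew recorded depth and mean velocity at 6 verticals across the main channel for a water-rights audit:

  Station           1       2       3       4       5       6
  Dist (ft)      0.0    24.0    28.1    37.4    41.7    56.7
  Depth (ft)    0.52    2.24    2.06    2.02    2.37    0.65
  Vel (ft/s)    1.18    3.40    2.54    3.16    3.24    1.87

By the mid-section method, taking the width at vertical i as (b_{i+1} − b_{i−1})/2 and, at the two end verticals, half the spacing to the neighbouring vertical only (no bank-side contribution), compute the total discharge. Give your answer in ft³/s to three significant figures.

276 ft³/s

w_1 = (24.0 − 0.0)/2 = 12 ft; q_1 = 1.18 × 0.52 × 12 = 7.363 ft³/s
w_2 = (28.1 − 0.0)/2 = 14.05 ft; q_2 = 3.40 × 2.24 × 14.05 = 107.0 ft³/s
w_3 = (37.4 − 24.0)/2 = 6.7 ft; q_3 = 2.54 × 2.06 × 6.7 = 35.06 ft³/s
w_4 = (41.7 − 28.1)/2 = 6.8 ft; q_4 = 3.16 × 2.02 × 6.8 = 43.41 ft³/s
w_5 = (56.7 − 37.4)/2 = 9.65 ft; q_5 = 3.24 × 2.37 × 9.65 = 74.10 ft³/s
w_6 = (56.7 − 41.7)/2 = 7.5 ft; q_6 = 1.87 × 0.65 × 7.5 = 9.116 ft³/s
Q = Σ qᵢ = 276.0 ft³/s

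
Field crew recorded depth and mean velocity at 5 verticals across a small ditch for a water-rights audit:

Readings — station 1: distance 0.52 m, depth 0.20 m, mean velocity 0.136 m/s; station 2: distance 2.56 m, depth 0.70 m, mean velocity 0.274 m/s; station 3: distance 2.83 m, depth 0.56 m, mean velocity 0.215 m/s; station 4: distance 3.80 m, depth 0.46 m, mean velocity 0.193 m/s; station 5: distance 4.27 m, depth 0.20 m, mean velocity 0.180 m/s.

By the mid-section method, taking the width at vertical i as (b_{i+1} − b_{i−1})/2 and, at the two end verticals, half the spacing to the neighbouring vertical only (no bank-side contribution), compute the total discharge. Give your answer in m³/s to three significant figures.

w_1 = (2.56 − 0.52)/2 = 1.02 m; q_1 = 0.136 × 0.20 × 1.02 = 0.02774 m³/s
w_2 = (2.83 − 0.52)/2 = 1.155 m; q_2 = 0.274 × 0.70 × 1.155 = 0.2215 m³/s
w_3 = (3.80 − 2.56)/2 = 0.62 m; q_3 = 0.215 × 0.56 × 0.62 = 0.07465 m³/s
w_4 = (4.27 − 2.83)/2 = 0.72 m; q_4 = 0.193 × 0.46 × 0.72 = 0.06392 m³/s
w_5 = (4.27 − 3.80)/2 = 0.235 m; q_5 = 0.180 × 0.20 × 0.235 = 0.008460 m³/s
Q = Σ qᵢ = 0.3963 m³/s

0.396 m³/s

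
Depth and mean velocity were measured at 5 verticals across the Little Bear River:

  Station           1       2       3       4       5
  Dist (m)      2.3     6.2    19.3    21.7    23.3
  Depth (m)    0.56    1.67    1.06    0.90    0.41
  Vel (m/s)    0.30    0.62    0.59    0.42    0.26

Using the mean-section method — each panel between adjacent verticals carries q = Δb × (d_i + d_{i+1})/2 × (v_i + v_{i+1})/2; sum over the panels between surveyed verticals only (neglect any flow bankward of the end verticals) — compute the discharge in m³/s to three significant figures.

Panel 1-2: Δb = 3.9 m, d̄ = (0.56+1.67)/2 = 1.115, v̄ = (0.30+0.62)/2 = 0.46 → q = 3.9×1.115×0.46 = 2.000 m³/s
Panel 2-3: Δb = 13.1 m, d̄ = (1.67+1.06)/2 = 1.365, v̄ = (0.62+0.59)/2 = 0.605 → q = 13.1×1.365×0.605 = 10.82 m³/s
Panel 3-4: Δb = 2.4 m, d̄ = (1.06+0.90)/2 = 0.98, v̄ = (0.59+0.42)/2 = 0.505 → q = 2.4×0.98×0.505 = 1.188 m³/s
Panel 4-5: Δb = 1.6 m, d̄ = (0.90+0.41)/2 = 0.655, v̄ = (0.42+0.26)/2 = 0.34 → q = 1.6×0.655×0.34 = 0.3563 m³/s
Q = Σ q = 14.36 m³/s

14.4 m³/s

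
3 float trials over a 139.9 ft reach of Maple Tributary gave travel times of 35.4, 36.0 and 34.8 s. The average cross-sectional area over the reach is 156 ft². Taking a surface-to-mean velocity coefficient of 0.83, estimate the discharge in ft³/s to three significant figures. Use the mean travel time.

t̄ = (35.4 + 36.0 + 34.8) / 3 = 35.4 s
v_surface = L / t̄ = 139.9 / 35.4 = 3.952 ft/s
v_mean = 0.83 × 3.952 = 3.280 ft/s
Q = A × v_mean = 156 × 3.280 = 511.7 ft³/s

512 ft³/s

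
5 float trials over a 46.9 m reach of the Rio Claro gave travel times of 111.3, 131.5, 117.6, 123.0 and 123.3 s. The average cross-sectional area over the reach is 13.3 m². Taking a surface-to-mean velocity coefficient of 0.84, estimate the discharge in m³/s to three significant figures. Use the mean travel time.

t̄ = (111.3 + 131.5 + 117.6 + 123.0 + 123.3) / 5 = 121.34 s
v_surface = L / t̄ = 46.9 / 121.34 = 0.3865 m/s
v_mean = 0.84 × 0.3865 = 0.3247 m/s
Q = A × v_mean = 13.3 × 0.3247 = 4.318 m³/s

4.32 m³/s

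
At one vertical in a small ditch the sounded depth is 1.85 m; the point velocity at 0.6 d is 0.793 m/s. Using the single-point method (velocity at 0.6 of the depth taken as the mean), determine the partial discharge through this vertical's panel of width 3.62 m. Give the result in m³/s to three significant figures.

5.31 m³/s

v̄ = v₀.₆ = 0.793 m/s
q = v̄ × d × w = 0.7930 × 1.85 × 3.62 = 5.311 m³/s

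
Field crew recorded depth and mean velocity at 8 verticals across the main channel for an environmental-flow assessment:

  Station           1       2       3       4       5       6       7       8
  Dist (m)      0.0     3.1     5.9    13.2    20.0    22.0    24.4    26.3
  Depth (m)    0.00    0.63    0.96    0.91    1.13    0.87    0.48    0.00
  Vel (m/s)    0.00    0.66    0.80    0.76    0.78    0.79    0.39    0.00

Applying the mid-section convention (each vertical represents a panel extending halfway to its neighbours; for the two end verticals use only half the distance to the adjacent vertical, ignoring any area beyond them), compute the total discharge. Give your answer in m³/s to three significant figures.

15.8 m³/s

w_2 = (5.9 − 0.0)/2 = 2.95 m; q_2 = 0.66 × 0.63 × 2.95 = 1.227 m³/s
w_3 = (13.2 − 3.1)/2 = 5.05 m; q_3 = 0.80 × 0.96 × 5.05 = 3.878 m³/s
w_4 = (20.0 − 5.9)/2 = 7.05 m; q_4 = 0.76 × 0.91 × 7.05 = 4.876 m³/s
w_5 = (22.0 − 13.2)/2 = 4.4 m; q_5 = 0.78 × 1.13 × 4.4 = 3.878 m³/s
w_6 = (24.4 − 20.0)/2 = 2.2 m; q_6 = 0.79 × 0.87 × 2.2 = 1.512 m³/s
w_7 = (26.3 − 22.0)/2 = 2.15 m; q_7 = 0.39 × 0.48 × 2.15 = 0.4025 m³/s
Stations 1, 8 contribute zero (depth or velocity is 0).
Q = Σ qᵢ = 15.77 m³/s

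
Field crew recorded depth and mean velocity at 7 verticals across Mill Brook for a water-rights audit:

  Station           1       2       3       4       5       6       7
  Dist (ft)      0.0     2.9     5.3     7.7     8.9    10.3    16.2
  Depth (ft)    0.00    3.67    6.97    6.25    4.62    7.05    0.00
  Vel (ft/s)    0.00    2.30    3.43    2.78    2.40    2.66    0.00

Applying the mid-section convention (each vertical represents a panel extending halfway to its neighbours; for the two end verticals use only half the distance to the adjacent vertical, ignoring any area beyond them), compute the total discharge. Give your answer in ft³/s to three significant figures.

194 ft³/s

w_2 = (5.3 − 0.0)/2 = 2.65 ft; q_2 = 2.30 × 3.67 × 2.65 = 22.37 ft³/s
w_3 = (7.7 − 2.9)/2 = 2.4 ft; q_3 = 3.43 × 6.97 × 2.4 = 57.38 ft³/s
w_4 = (8.9 − 5.3)/2 = 1.8 ft; q_4 = 2.78 × 6.25 × 1.8 = 31.28 ft³/s
w_5 = (10.3 − 7.7)/2 = 1.3 ft; q_5 = 2.40 × 4.62 × 1.3 = 14.41 ft³/s
w_6 = (16.2 − 8.9)/2 = 3.65 ft; q_6 = 2.66 × 7.05 × 3.65 = 68.45 ft³/s
Stations 1, 7 contribute zero (depth or velocity is 0).
Q = Σ qᵢ = 193.9 ft³/s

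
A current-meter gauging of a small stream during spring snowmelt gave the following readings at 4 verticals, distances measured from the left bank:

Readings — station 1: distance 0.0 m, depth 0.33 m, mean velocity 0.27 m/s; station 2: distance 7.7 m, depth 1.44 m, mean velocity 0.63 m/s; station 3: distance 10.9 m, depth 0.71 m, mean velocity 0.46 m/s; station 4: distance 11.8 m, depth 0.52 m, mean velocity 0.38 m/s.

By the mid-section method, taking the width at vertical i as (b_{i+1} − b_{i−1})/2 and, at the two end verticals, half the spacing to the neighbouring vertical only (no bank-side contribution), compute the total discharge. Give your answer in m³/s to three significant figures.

6.05 m³/s

w_1 = (7.7 − 0.0)/2 = 3.85 m; q_1 = 0.27 × 0.33 × 3.85 = 0.3430 m³/s
w_2 = (10.9 − 0.0)/2 = 5.45 m; q_2 = 0.63 × 1.44 × 5.45 = 4.944 m³/s
w_3 = (11.8 − 7.7)/2 = 2.05 m; q_3 = 0.46 × 0.71 × 2.05 = 0.6695 m³/s
w_4 = (11.8 − 10.9)/2 = 0.45 m; q_4 = 0.38 × 0.52 × 0.45 = 0.08892 m³/s
Q = Σ qᵢ = 6.046 m³/s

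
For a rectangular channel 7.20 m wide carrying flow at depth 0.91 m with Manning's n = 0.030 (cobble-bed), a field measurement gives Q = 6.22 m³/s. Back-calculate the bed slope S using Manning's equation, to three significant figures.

A = b·y = 7.20 × 0.91 = 6.552 m²
P = b + 2y = 7.20 + 2×0.91 = 9.020 m
R = A/P = 6.552/9.020 = 0.7264 m
S = (Q·n / (1·A·R^(2/3)))² = (6.22×0.030 / (1×6.552×0.8081))² = 0.001242

0.00124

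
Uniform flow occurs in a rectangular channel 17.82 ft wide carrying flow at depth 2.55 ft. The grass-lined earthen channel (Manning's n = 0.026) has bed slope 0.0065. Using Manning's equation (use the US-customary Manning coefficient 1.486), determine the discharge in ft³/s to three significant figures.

A = b·y = 17.82 × 2.55 = 45.44 ft²
P = b + 2y = 17.82 + 2×2.55 = 22.92 ft
R = A/P = 45.44/22.92 = 1.983 ft
Q = (1.486/n)·A·R^(2/3)·S^(1/2) = (1.486/0.026) × 45.44 × 1.983^(2/3) × 0.0065^(1/2) = 330.4 ft³/s

330 ft³/s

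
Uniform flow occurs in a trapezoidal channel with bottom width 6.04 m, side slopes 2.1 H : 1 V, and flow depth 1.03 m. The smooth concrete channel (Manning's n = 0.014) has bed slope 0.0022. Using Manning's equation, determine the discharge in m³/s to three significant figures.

A = (b + z·y)·y = (6.04 + 2.1×1.03)×1.03 = 8.449 m²
P = b + 2y√(1+z²) = 6.04 + 2×1.03×√(1+2.1²) = 10.83 m
R = A/P = 8.449/10.83 = 0.7801 m
Q = (1/n)·A·R^(2/3)·S^(1/2) = (1/0.014) × 8.449 × 0.7801^(2/3) × 0.0022^(1/2) = 23.99 m³/s

24.0 m³/s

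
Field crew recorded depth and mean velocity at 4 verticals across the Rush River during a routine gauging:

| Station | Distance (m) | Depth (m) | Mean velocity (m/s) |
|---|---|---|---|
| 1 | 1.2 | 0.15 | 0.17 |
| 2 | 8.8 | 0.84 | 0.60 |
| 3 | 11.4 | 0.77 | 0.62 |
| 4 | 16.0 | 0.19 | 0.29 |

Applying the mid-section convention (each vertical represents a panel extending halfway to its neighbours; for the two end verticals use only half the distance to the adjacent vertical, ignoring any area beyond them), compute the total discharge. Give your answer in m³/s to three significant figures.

w_1 = (8.8 − 1.2)/2 = 3.8 m; q_1 = 0.17 × 0.15 × 3.8 = 0.09690 m³/s
w_2 = (11.4 − 1.2)/2 = 5.1 m; q_2 = 0.60 × 0.84 × 5.1 = 2.570 m³/s
w_3 = (16.0 − 8.8)/2 = 3.6 m; q_3 = 0.62 × 0.77 × 3.6 = 1.719 m³/s
w_4 = (16.0 − 11.4)/2 = 2.3 m; q_4 = 0.29 × 0.19 × 2.3 = 0.1267 m³/s
Q = Σ qᵢ = 4.513 m³/s

4.51 m³/s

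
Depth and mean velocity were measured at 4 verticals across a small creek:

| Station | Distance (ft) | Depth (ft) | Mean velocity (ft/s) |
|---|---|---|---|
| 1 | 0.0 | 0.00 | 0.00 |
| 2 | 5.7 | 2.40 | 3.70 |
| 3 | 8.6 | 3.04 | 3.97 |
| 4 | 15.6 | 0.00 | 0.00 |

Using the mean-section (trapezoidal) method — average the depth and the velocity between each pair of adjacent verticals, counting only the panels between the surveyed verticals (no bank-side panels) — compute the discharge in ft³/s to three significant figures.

Panel 1-2: Δb = 5.7 ft, d̄ = (0.00+2.40)/2 = 1.2, v̄ = (0.00+3.70)/2 = 1.85 → q = 5.7×1.2×1.85 = 12.65 ft³/s
Panel 2-3: Δb = 2.9 ft, d̄ = (2.40+3.04)/2 = 2.72, v̄ = (3.70+3.97)/2 = 3.835 → q = 2.9×2.72×3.835 = 30.25 ft³/s
Panel 3-4: Δb = 7 ft, d̄ = (3.04+0.00)/2 = 1.52, v̄ = (3.97+0.00)/2 = 1.985 → q = 7×1.52×1.985 = 21.12 ft³/s
Q = Σ q = 64.02 ft³/s

64.0 ft³/s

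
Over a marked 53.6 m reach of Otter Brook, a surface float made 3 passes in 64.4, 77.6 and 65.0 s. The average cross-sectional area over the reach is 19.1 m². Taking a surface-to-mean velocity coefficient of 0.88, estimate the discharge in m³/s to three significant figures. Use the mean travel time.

13.1 m³/s

t̄ = (64.4 + 77.6 + 65.0) / 3 = 69 s
v_surface = L / t̄ = 53.6 / 69 = 0.7768 m/s
v_mean = 0.88 × 0.7768 = 0.6836 m/s
Q = A × v_mean = 19.1 × 0.6836 = 13.06 m³/s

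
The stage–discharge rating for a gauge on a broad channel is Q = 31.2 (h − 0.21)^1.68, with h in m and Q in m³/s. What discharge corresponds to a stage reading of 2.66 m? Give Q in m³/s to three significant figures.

Q = 31.2 × (2.66 − 0.21)^1.68 = 31.2 × 2.45^1.68 = 140.6 m³/s

141 m³/s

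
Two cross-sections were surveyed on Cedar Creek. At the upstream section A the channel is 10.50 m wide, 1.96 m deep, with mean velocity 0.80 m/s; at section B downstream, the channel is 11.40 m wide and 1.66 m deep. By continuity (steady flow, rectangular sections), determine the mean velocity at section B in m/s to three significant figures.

Q = A₁V₁ = (10.50×1.96) × 0.80 = 16.46 m³/s
A₂ = 11.40 × 1.66 = 18.92 m²
V₂ = Q/A₂ = 16.46/18.92 = 0.8700 m/s

0.870 m/s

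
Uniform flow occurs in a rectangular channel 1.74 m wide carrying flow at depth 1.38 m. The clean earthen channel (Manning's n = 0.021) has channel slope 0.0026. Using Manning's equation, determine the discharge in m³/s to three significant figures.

3.84 m³/s

A = b·y = 1.74 × 1.38 = 2.401 m²
P = b + 2y = 1.74 + 2×1.38 = 4.500 m
R = A/P = 2.401/4.500 = 0.5336 m
Q = (1/n)·A·R^(2/3)·S^(1/2) = (1/0.021) × 2.401 × 0.5336^(2/3) × 0.0026^(1/2) = 3.836 m³/s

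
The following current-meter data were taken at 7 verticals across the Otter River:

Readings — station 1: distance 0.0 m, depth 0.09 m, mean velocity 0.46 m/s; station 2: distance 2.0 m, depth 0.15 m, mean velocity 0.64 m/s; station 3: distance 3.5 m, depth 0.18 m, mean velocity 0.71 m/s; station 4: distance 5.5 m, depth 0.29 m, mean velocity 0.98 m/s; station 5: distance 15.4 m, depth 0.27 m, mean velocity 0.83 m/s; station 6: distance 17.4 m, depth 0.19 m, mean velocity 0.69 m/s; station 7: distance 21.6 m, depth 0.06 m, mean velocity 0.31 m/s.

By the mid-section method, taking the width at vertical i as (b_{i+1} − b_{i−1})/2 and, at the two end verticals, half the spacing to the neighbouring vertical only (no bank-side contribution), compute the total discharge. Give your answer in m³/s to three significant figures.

w_1 = (2.0 − 0.0)/2 = 1 m; q_1 = 0.46 × 0.09 × 1 = 0.04140 m³/s
w_2 = (3.5 − 0.0)/2 = 1.75 m; q_2 = 0.64 × 0.15 × 1.75 = 0.1680 m³/s
w_3 = (5.5 − 2.0)/2 = 1.75 m; q_3 = 0.71 × 0.18 × 1.75 = 0.2237 m³/s
w_4 = (15.4 − 3.5)/2 = 5.95 m; q_4 = 0.98 × 0.29 × 5.95 = 1.691 m³/s
w_5 = (17.4 − 5.5)/2 = 5.95 m; q_5 = 0.83 × 0.27 × 5.95 = 1.333 m³/s
w_6 = (21.6 − 15.4)/2 = 3.1 m; q_6 = 0.69 × 0.19 × 3.1 = 0.4064 m³/s
w_7 = (21.6 − 17.4)/2 = 2.1 m; q_7 = 0.31 × 0.06 × 2.1 = 0.03906 m³/s
Q = Σ qᵢ = 3.903 m³/s

3.90 m³/s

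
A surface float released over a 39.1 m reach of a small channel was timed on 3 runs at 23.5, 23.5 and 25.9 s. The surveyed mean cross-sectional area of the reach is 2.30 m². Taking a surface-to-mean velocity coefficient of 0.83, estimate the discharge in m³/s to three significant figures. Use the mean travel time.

t̄ = (23.5 + 23.5 + 25.9) / 3 = 24.3 s
v_surface = L / t̄ = 39.1 / 24.3 = 1.609 m/s
v_mean = 0.83 × 1.609 = 1.336 m/s
Q = A × v_mean = 2.30 × 1.336 = 3.072 m³/s

3.07 m³/s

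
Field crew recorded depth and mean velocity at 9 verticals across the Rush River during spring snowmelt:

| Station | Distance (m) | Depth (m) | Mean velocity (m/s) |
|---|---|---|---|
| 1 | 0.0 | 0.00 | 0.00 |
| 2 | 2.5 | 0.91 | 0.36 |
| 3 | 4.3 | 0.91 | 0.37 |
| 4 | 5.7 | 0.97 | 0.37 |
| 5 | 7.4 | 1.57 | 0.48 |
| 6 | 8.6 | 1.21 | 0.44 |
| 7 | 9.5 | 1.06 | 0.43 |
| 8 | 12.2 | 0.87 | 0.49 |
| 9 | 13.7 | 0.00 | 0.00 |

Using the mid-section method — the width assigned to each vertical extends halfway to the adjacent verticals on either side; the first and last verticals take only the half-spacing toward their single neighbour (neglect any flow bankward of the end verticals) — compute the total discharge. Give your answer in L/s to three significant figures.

w_2 = (4.3 − 0.0)/2 = 2.15 m; q_2 = 0.36 × 0.91 × 2.15 = 0.7043 m³/s
w_3 = (5.7 − 2.5)/2 = 1.6 m; q_3 = 0.37 × 0.91 × 1.6 = 0.5387 m³/s
w_4 = (7.4 − 4.3)/2 = 1.55 m; q_4 = 0.37 × 0.97 × 1.55 = 0.5563 m³/s
w_5 = (8.6 − 5.7)/2 = 1.45 m; q_5 = 0.48 × 1.57 × 1.45 = 1.093 m³/s
w_6 = (9.5 − 7.4)/2 = 1.05 m; q_6 = 0.44 × 1.21 × 1.05 = 0.5590 m³/s
w_7 = (12.2 − 8.6)/2 = 1.8 m; q_7 = 0.43 × 1.06 × 1.8 = 0.8204 m³/s
w_8 = (13.7 − 9.5)/2 = 2.1 m; q_8 = 0.49 × 0.87 × 2.1 = 0.8952 m³/s
Stations 1, 9 contribute zero (depth or velocity is 0).
Q = Σ qᵢ = 5.167 m³/s
= 5.167 × 1000 = 5167 L/s

5170 L/s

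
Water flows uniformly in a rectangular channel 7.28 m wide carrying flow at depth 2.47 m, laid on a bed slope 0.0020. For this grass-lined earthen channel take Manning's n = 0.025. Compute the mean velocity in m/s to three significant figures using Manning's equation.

A = b·y = 7.28 × 2.47 = 17.98 m²
P = b + 2y = 7.28 + 2×2.47 = 12.22 m
R = A/P = 17.98/12.22 = 1.471 m
Q = (1/n)·A·R^(2/3)·S^(1/2) = (1/0.025) × 17.98 × 1.471^(2/3) × 0.0020^(1/2) = 41.61 m³/s
V = Q/A = 41.61/17.98 = 2.314 m/s

2.31 m/s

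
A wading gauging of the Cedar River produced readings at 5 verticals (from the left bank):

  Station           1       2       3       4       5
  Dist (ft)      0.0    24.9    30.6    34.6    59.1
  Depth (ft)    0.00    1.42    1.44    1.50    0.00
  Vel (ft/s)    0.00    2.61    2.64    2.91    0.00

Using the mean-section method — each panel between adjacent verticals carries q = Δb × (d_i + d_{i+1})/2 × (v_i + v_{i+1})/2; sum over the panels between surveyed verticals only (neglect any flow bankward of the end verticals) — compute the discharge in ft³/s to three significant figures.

Panel 1-2: Δb = 24.9 ft, d̄ = (0.00+1.42)/2 = 0.71, v̄ = (0.00+2.61)/2 = 1.305 → q = 24.9×0.71×1.305 = 23.07 ft³/s
Panel 2-3: Δb = 5.7 ft, d̄ = (1.42+1.44)/2 = 1.43, v̄ = (2.61+2.64)/2 = 2.625 → q = 5.7×1.43×2.625 = 21.40 ft³/s
Panel 3-4: Δb = 4 ft, d̄ = (1.44+1.50)/2 = 1.47, v̄ = (2.64+2.91)/2 = 2.775 → q = 4×1.47×2.775 = 16.32 ft³/s
Panel 4-5: Δb = 24.5 ft, d̄ = (1.50+0.00)/2 = 0.75, v̄ = (2.91+0.00)/2 = 1.455 → q = 24.5×0.75×1.455 = 26.74 ft³/s
Q = Σ q = 87.52 ft³/s

87.5 ft³/s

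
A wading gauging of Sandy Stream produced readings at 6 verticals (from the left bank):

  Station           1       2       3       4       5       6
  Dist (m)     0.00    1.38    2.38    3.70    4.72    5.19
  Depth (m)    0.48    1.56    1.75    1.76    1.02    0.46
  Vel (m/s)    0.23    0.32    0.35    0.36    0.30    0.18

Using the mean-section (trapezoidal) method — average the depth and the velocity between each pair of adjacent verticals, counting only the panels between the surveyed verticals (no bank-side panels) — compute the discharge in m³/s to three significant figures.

Panel 1-2: Δb = 1.38 m, d̄ = (0.48+1.56)/2 = 1.02, v̄ = (0.23+0.32)/2 = 0.275 → q = 1.38×1.02×0.275 = 0.3871 m³/s
Panel 2-3: Δb = 1 m, d̄ = (1.56+1.75)/2 = 1.655, v̄ = (0.32+0.35)/2 = 0.335 → q = 1×1.655×0.335 = 0.5544 m³/s
Panel 3-4: Δb = 1.32 m, d̄ = (1.75+1.76)/2 = 1.755, v̄ = (0.35+0.36)/2 = 0.355 → q = 1.32×1.755×0.355 = 0.8224 m³/s
Panel 4-5: Δb = 1.02 m, d̄ = (1.76+1.02)/2 = 1.39, v̄ = (0.36+0.30)/2 = 0.33 → q = 1.02×1.39×0.33 = 0.4679 m³/s
Panel 5-6: Δb = 0.47 m, d̄ = (1.02+0.46)/2 = 0.74, v̄ = (0.30+0.18)/2 = 0.24 → q = 0.47×0.74×0.24 = 0.08347 m³/s
Q = Σ q = 2.315 m³/s

2.32 m³/s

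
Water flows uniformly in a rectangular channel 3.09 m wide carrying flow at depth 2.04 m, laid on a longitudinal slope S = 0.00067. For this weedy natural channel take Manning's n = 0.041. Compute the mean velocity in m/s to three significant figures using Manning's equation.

0.579 m/s

A = b·y = 3.09 × 2.04 = 6.304 m²
P = b + 2y = 3.09 + 2×2.04 = 7.170 m
R = A/P = 6.304/7.170 = 0.8792 m
Q = (1/n)·A·R^(2/3)·S^(1/2) = (1/0.041) × 6.304 × 0.8792^(2/3) × 0.00067^(1/2) = 3.652 m³/s
V = Q/A = 3.652/6.304 = 0.5794 m/s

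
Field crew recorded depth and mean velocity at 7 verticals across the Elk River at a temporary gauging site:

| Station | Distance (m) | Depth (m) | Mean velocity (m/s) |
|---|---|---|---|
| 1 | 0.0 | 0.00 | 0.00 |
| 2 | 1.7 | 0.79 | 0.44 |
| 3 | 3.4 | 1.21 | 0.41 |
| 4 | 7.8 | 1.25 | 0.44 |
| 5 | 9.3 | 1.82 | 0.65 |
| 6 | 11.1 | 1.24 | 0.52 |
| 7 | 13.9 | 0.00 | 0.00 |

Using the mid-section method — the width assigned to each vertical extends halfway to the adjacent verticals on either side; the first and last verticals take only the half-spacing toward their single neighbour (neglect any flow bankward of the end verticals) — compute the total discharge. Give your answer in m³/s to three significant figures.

w_2 = (3.4 − 0.0)/2 = 1.7 m; q_2 = 0.44 × 0.79 × 1.7 = 0.5909 m³/s
w_3 = (7.8 − 1.7)/2 = 3.05 m; q_3 = 0.41 × 1.21 × 3.05 = 1.513 m³/s
w_4 = (9.3 − 3.4)/2 = 2.95 m; q_4 = 0.44 × 1.25 × 2.95 = 1.623 m³/s
w_5 = (11.1 − 7.8)/2 = 1.65 m; q_5 = 0.65 × 1.82 × 1.65 = 1.952 m³/s
w_6 = (13.9 − 9.3)/2 = 2.3 m; q_6 = 0.52 × 1.24 × 2.3 = 1.483 m³/s
Stations 1, 7 contribute zero (depth or velocity is 0).
Q = Σ qᵢ = 7.162 m³/s

7.16 m³/s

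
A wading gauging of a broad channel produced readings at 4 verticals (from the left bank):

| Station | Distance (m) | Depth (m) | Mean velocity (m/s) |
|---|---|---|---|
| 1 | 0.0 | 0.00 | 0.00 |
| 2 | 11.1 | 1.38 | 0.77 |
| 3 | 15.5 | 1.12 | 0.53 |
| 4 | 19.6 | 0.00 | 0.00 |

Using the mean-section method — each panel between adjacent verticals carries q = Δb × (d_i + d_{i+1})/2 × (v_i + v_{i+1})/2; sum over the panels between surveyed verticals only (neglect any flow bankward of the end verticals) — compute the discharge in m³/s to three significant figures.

7.13 m³/s

Panel 1-2: Δb = 11.1 m, d̄ = (0.00+1.38)/2 = 0.69, v̄ = (0.00+0.77)/2 = 0.385 → q = 11.1×0.69×0.385 = 2.949 m³/s
Panel 2-3: Δb = 4.4 m, d̄ = (1.38+1.12)/2 = 1.25, v̄ = (0.77+0.53)/2 = 0.65 → q = 4.4×1.25×0.65 = 3.575 m³/s
Panel 3-4: Δb = 4.1 m, d̄ = (1.12+0.00)/2 = 0.56, v̄ = (0.53+0.00)/2 = 0.265 → q = 4.1×0.56×0.265 = 0.6084 m³/s
Q = Σ q = 7.132 m³/s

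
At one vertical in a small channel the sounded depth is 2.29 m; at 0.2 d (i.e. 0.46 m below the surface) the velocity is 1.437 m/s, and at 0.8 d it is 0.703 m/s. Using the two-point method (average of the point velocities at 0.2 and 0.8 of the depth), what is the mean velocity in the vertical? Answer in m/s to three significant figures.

1.07 m/s

v̄ = (1.437 + 0.703) / 2 = 1.070 m/s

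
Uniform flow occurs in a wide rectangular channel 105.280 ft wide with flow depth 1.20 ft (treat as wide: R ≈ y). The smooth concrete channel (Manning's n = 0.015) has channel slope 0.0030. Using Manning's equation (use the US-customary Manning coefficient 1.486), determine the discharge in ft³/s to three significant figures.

A = b·y = 105.280 × 1.20 = 126.3 ft²
Wide channel: R ≈ y = 1.20 ft
Q = (1.486/n)·A·R^(2/3)·S^(1/2) = (1.486/0.015) × 126.3 × 1.200^(2/3) × 0.0030^(1/2) = 774.1 ft³/s

774 ft³/s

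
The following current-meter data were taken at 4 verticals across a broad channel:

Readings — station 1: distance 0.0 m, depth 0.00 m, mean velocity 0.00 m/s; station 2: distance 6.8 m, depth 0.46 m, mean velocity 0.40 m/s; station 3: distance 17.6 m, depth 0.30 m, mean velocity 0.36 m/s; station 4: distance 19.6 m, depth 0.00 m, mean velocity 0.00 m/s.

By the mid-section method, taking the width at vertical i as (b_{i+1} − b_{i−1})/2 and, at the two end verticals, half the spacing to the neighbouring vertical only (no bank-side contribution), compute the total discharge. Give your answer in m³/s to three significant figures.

w_2 = (17.6 − 0.0)/2 = 8.8 m; q_2 = 0.40 × 0.46 × 8.8 = 1.619 m³/s
w_3 = (19.6 − 6.8)/2 = 6.4 m; q_3 = 0.36 × 0.30 × 6.4 = 0.6912 m³/s
Stations 1, 4 contribute zero (depth or velocity is 0).
Q = Σ qᵢ = 2.310 m³/s

2.31 m³/s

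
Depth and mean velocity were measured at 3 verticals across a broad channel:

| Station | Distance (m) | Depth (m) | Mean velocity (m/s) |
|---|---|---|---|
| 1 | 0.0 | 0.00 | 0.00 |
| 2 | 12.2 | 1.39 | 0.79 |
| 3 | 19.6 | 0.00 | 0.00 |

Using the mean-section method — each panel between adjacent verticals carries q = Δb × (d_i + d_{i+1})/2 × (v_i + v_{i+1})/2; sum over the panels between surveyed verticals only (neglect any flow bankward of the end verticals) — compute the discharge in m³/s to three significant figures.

5.38 m³/s

Panel 1-2: Δb = 12.2 m, d̄ = (0.00+1.39)/2 = 0.695, v̄ = (0.00+0.79)/2 = 0.395 → q = 12.2×0.695×0.395 = 3.349 m³/s
Panel 2-3: Δb = 7.4 m, d̄ = (1.39+0.00)/2 = 0.695, v̄ = (0.79+0.00)/2 = 0.395 → q = 7.4×0.695×0.395 = 2.031 m³/s
Q = Σ q = 5.381 m³/s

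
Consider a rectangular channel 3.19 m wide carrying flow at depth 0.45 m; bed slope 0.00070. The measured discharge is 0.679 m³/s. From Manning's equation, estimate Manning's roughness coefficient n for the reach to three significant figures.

A = b·y = 3.19 × 0.45 = 1.436 m²
P = b + 2y = 3.19 + 2×0.45 = 4.090 m
R = A/P = 1.436/4.090 = 0.3510 m
n = (1/Q)·A·R^(2/3)·S^(1/2) = (1/0.679) × 1.436 × 0.4976 × 0.02646 = 0.02783

0.0278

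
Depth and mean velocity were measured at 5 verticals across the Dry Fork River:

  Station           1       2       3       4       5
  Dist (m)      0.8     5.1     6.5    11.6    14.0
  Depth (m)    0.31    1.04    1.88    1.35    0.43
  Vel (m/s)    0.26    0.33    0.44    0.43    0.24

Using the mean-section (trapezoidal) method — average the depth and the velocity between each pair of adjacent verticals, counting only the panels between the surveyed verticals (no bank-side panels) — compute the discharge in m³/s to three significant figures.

5.94 m³/s

Panel 1-2: Δb = 4.3 m, d̄ = (0.31+1.04)/2 = 0.675, v̄ = (0.26+0.33)/2 = 0.295 → q = 4.3×0.675×0.295 = 0.8562 m³/s
Panel 2-3: Δb = 1.4 m, d̄ = (1.04+1.88)/2 = 1.46, v̄ = (0.33+0.44)/2 = 0.385 → q = 1.4×1.46×0.385 = 0.7869 m³/s
Panel 3-4: Δb = 5.1 m, d̄ = (1.88+1.35)/2 = 1.615, v̄ = (0.44+0.43)/2 = 0.435 → q = 5.1×1.615×0.435 = 3.583 m³/s
Panel 4-5: Δb = 2.4 m, d̄ = (1.35+0.43)/2 = 0.89, v̄ = (0.43+0.24)/2 = 0.335 → q = 2.4×0.89×0.335 = 0.7156 m³/s
Q = Σ q = 5.942 m³/s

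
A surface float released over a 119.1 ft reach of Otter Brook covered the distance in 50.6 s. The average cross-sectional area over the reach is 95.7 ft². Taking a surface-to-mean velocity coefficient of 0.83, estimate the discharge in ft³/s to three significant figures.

v_surface = L / t̄ = 119.1 / 50.6 = 2.354 ft/s
v_mean = 0.83 × 2.354 = 1.954 ft/s
Q = A × v_mean = 95.7 × 1.954 = 187.0 ft³/s

187 ft³/s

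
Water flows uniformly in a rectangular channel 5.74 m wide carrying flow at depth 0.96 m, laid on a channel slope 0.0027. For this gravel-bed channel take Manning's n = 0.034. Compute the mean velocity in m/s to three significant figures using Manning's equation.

1.23 m/s

A = b·y = 5.74 × 0.96 = 5.510 m²
P = b + 2y = 5.74 + 2×0.96 = 7.660 m
R = A/P = 5.510/7.660 = 0.7194 m
Q = (1/n)·A·R^(2/3)·S^(1/2) = (1/0.034) × 5.510 × 0.7194^(2/3) × 0.0027^(1/2) = 6.761 m³/s
V = Q/A = 6.761/5.510 = 1.227 m/s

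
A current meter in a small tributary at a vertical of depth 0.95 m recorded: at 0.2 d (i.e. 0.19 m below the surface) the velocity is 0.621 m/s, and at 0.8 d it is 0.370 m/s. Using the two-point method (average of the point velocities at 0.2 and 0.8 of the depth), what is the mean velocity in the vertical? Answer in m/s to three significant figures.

v̄ = (0.621 + 0.370) / 2 = 0.4955 m/s

0.496 m/s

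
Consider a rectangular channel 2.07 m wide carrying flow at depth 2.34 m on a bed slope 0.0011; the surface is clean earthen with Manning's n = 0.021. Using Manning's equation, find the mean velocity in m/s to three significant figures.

A = b·y = 2.07 × 2.34 = 4.844 m²
P = b + 2y = 2.07 + 2×2.34 = 6.750 m
R = A/P = 4.844/6.750 = 0.7176 m
Q = (1/n)·A·R^(2/3)·S^(1/2) = (1/0.021) × 4.844 × 0.7176^(2/3) × 0.0011^(1/2) = 6.132 m³/s
V = Q/A = 6.132/4.844 = 1.266 m/s

1.27 m/s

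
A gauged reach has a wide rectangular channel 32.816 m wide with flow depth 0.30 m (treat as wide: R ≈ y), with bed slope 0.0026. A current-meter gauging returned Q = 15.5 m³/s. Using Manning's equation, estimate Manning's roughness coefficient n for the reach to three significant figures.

A = b·y = 32.816 × 0.30 = 9.845 m²
Wide channel: R ≈ y = 0.30 m
n = (1/Q)·A·R^(2/3)·S^(1/2) = (1/15.5) × 9.845 × 0.4481 × 0.05099 = 0.01451

0.0145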